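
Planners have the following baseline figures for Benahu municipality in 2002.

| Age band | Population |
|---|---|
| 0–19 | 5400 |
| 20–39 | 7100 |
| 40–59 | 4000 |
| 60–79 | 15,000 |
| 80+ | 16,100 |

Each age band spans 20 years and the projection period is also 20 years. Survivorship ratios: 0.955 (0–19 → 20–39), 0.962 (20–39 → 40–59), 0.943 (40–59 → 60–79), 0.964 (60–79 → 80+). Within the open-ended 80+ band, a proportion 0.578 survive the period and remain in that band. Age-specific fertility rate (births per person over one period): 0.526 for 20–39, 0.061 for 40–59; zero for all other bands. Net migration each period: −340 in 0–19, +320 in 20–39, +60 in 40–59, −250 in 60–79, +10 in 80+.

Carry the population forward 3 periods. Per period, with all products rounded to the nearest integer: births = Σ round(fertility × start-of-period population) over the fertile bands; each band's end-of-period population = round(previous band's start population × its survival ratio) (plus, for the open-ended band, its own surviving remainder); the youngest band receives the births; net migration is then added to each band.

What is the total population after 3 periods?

Numbering the groups 1..5 from youngest to oldest:
Period 1.
Births: 7100 × 0.526 = 3735  |  4000 × 0.061 = 244 → total 3979
Group 2: 5400 × 0.955 = 5157
Group 3: 7100 × 0.962 = 6830
Group 4: 4000 × 0.943 = 3772
Group 5: 15000 × 0.964 + 16100 × 0.578 = 14460 + 9306 = 23766
Net migration: Group 1 − 340 → 3639; Group 2 + 320 → 5477; Group 3 + 60 → 6890; Group 4 − 250 → 3522; Group 5 + 10 → 23776
End of period: [3639, 5477, 6890, 3522, 23776]
Period 2.
Births: 5477 × 0.526 = 2881  |  6890 × 0.061 = 420 → total 3301
Group 2: 3639 × 0.955 = 3475
Group 3: 5477 × 0.962 = 5269
Group 4: 6890 × 0.943 = 6497
Group 5: 3522 × 0.964 + 23776 × 0.578 = 3395 + 13743 = 17138
Net migration: Group 1 − 340 → 2961; Group 2 + 320 → 3795; Group 3 + 60 → 5329; Group 4 − 250 → 6247; Group 5 + 10 → 17148
End of period: [2961, 3795, 5329, 6247, 17148]
Period 3.
Births: 3795 × 0.526 = 1996  |  5329 × 0.061 = 325 → total 2321
Group 2: 2961 × 0.955 = 2828
Group 3: 3795 × 0.962 = 3651
Group 4: 5329 × 0.943 = 5025
Group 5: 6247 × 0.964 + 17148 × 0.578 = 6022 + 9912 = 15934
Net migration: Group 1 − 340 → 1981; Group 2 + 320 → 3148; Group 3 + 60 → 3711; Group 4 − 250 → 4775; Group 5 + 10 → 15944
End of period: [1981, 3148, 3711, 4775, 15944]
Total after period 3: 1981 + 3148 + 3711 + 4775 + 15944 = 29559

29559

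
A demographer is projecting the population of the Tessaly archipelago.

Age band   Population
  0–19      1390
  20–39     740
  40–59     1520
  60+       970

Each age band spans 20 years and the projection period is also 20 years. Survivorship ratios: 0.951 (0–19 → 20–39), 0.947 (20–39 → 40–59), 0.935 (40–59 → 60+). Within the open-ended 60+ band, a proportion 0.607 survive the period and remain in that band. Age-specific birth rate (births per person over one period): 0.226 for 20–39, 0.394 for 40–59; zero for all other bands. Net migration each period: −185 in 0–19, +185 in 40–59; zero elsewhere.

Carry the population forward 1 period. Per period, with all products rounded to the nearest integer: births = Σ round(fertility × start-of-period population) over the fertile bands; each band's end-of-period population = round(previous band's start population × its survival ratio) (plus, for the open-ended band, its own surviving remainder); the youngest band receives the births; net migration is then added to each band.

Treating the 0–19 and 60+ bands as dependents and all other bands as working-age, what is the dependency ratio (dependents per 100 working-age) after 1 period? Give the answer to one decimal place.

Call the groups 1 to 4, youngest first.
Period 1:
Births: 740 * 0.226 = 167  |  1520 * 0.394 = 599 → 766
Group 2: 1390 * 0.951 = 1322
Group 3: 740 * 0.947 = 701
Group 4: 1520 * 0.935 + 970 * 0.607 = 1421 + 589 = 2010
Net migration: Group 1 − 185 → 581; Group 3 + 185 → 886
→ [581, 1322, 886, 2010]
Dependents (band 0–19 + band 60+) = 581 + 2010 = 2591; working-age = 2208; ratio = 2591/2208 × 100 = 117.3

117.3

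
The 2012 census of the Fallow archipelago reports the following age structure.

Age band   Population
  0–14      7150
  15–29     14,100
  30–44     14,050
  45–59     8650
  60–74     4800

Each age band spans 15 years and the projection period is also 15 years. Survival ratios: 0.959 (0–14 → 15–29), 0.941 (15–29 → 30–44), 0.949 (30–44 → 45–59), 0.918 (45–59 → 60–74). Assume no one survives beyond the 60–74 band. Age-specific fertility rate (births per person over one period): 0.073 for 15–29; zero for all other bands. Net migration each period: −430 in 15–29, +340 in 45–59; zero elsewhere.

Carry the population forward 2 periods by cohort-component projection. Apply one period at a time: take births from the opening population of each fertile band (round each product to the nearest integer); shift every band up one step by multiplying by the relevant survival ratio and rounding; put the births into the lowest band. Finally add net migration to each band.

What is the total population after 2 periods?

After projecting period 1:
Births: 14100 * 0.073 = 1029
15–29: 7150 * 0.959 = 6857
30–44: 14100 * 0.941 = 13268
45–59: 14050 * 0.949 = 13333
60–74: 8650 * 0.918 = 7941
Net migration: 15–29 − 430 → 6427; 45–59 + 340 → 13673
End of period: [1029, 6427, 13268, 13673, 7941]
After projecting period 2:
Births: 6427 * 0.073 = 469
15–29: 1029 * 0.959 = 987
30–44: 6427 * 0.941 = 6048
45–59: 13268 * 0.949 = 12591
60–74: 13673 * 0.918 = 12552
Net migration: 15–29 − 430 → 557; 45–59 + 340 → 12931
End of period: [469, 557, 6048, 12931, 12552]
Total after period 2: 469 + 557 + 6048 + 12931 + 12552 = 32557

32557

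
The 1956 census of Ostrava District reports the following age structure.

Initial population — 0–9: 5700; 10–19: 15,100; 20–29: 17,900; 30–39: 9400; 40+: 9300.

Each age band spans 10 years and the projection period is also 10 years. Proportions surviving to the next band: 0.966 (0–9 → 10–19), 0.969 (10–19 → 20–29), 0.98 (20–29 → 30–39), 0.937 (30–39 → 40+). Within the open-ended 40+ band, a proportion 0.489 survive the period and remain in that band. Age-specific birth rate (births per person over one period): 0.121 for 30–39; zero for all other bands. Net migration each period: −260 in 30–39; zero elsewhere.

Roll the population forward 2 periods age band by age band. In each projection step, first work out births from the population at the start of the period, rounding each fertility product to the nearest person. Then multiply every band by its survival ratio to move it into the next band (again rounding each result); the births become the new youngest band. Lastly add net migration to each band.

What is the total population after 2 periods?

45327

After projecting period 1:
Births: 9400 * 0.121 = 1137
10–19: 5700 * 0.966 = 5506
20–29: 15100 * 0.969 = 14632
30–39: 17900 * 0.98 = 17542
40+: 9400 * 0.937 + 9300 * 0.489 = 8808 + 4548 = 13356
Net migration: 30–39 − 260 → 17282
End of period: [1137, 5506, 14632, 17282, 13356]
After projecting period 2:
Births: 17282 * 0.121 = 2091
10–19: 1137 * 0.966 = 1098
20–29: 5506 * 0.969 = 5335
30–39: 14632 * 0.98 = 14339
40+: 17282 * 0.937 + 13356 * 0.489 = 16193 + 6531 = 22724
Net migration: 30–39 − 260 → 14079
End of period: [2091, 1098, 5335, 14079, 22724]
Total after period 2: 2091 + 1098 + 5335 + 14079 + 22724 = 45327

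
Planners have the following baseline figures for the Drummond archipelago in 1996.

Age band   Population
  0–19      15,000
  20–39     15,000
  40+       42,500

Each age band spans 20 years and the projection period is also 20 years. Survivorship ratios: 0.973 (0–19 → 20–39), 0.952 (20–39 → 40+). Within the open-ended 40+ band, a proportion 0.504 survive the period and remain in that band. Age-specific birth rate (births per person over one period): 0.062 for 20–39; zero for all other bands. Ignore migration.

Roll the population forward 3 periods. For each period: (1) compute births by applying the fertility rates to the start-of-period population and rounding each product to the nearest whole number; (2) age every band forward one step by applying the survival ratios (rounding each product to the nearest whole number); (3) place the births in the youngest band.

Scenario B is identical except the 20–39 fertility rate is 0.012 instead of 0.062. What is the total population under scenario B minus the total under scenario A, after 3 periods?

-1460

Period 1.
Births: 15000 × 0.062 = 930
20–39: 15000 × 0.973 = 14595
40+: 15000 × 0.952 + 42500 × 0.504 = 14280 + 21420 = 35700
Giving 930 / 14595 / 35700.
Period 2.
Births: 14595 × 0.062 = 905
20–39: 930 × 0.973 = 905
40+: 14595 × 0.952 + 35700 × 0.504 = 13894 + 17993 = 31887
Giving 905 / 905 / 31887.
Period 3.
Births: 905 × 0.062 = 56
20–39: 905 × 0.973 = 881
40+: 905 × 0.952 + 31887 × 0.504 = 862 + 16071 = 16933
Giving 56 / 881 / 16933.
Scenario A total after 3 periods: 17870
Scenario B projection —
Period 1.
Births: 15000 × 0.012 = 180
20–39: 15000 × 0.973 = 14595
40+: 15000 × 0.952 + 42500 × 0.504 = 14280 + 21420 = 35700
Giving 180 / 14595 / 35700.
Period 2.
Births: 14595 × 0.012 = 175
20–39: 180 × 0.973 = 175
40+: 14595 × 0.952 + 35700 × 0.504 = 13894 + 17993 = 31887
Giving 175 / 175 / 31887.
Period 3.
Births: 175 × 0.012 = 2
20–39: 175 × 0.973 = 170
40+: 175 × 0.952 + 31887 × 0.504 = 167 + 16071 = 16238
Giving 2 / 170 / 16238.
Scenario B total after 3 periods: 16410
Difference B − A = 16410 − 17870 = -1460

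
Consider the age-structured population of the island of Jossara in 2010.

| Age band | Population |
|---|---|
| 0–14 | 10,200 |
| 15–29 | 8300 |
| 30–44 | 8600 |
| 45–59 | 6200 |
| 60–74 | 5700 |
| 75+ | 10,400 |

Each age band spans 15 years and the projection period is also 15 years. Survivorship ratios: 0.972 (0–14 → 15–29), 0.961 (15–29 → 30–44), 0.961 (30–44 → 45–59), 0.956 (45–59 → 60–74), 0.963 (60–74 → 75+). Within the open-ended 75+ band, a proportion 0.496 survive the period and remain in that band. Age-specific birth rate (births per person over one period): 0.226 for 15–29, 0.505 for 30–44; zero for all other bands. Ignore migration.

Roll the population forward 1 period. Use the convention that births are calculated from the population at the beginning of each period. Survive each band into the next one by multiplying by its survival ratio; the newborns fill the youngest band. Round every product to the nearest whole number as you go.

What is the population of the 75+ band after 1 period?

After projecting period 1:
Births: 8300 * 0.226 = 1876 ; 8600 * 0.505 = 4343 ⇒ total 6219
15–29: 10200 * 0.972 = 9914
30–44: 8300 * 0.961 = 7976
45–59: 8600 * 0.961 = 8265
60–74: 6200 * 0.956 = 5927
75+: 5700 * 0.963 + 10400 * 0.496 = 5489 + 5158 = 10647
End of period: [6219, 9914, 7976, 8265, 5927, 10647]

10647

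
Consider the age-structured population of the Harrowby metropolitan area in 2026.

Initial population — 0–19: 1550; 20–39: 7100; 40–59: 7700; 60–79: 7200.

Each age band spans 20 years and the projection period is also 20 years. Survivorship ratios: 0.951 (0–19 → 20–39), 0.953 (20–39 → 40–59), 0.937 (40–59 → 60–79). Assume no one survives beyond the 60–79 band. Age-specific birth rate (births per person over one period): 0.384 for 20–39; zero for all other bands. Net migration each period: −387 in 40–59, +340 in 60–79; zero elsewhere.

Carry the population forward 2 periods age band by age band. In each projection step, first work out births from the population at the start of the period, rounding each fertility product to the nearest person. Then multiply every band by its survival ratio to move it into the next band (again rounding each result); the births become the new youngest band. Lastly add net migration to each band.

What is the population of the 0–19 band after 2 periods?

Numbering the bands 1..4 from youngest to oldest:
Period 1.
Births: 7100 * 0.384 = 2726
Band 2: 1550 * 0.951 = 1474
Band 3: 7100 * 0.953 = 6766
Band 4: 7700 * 0.937 = 7215
Net migration: Band 3 − 387 → 6379; Band 4 + 340 → 7555
Giving 2726 / 1474 / 6379 / 7555.
Period 2.
Births: 1474 * 0.384 = 566
Band 2: 2726 * 0.951 = 2592
Band 3: 1474 * 0.953 = 1405
Band 4: 6379 * 0.937 = 5977
Net migration: Band 3 − 387 → 1018; Band 4 + 340 → 6317
Giving 566 / 2592 / 1018 / 6317.

566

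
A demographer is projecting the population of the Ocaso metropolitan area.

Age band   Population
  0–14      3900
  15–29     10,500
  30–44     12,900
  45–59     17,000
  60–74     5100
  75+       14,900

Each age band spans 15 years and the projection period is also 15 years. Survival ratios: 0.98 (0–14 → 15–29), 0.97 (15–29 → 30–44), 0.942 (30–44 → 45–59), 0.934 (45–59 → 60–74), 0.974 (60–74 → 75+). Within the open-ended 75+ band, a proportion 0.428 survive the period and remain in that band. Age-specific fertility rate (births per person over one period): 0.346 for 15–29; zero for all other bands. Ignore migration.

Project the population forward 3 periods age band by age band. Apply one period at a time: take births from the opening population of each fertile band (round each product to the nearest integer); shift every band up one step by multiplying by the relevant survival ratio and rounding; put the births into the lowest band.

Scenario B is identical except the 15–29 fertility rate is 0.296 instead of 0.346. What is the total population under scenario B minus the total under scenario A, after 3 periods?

-1016

Period 1:
Births: 10500 × 0.346 = 3633
15–29: 3900 × 0.98 = 3822
30–44: 10500 × 0.97 = 10185
45–59: 12900 × 0.942 = 12152
60–74: 17000 × 0.934 = 15878
75+: 5100 × 0.974 + 14900 × 0.428 = 4967 + 6377 = 11344
Population now: 0–14=3633, 15–29=3822, 30–44=10185, 45–59=12152, 60–74=15878, 75+=11344
Period 2:
Births: 3822 × 0.346 = 1322
15–29: 3633 × 0.98 = 3560
30–44: 3822 × 0.97 = 3707
45–59: 10185 × 0.942 = 9594
60–74: 12152 × 0.934 = 11350
75+: 15878 × 0.974 + 11344 × 0.428 = 15465 + 4855 = 20320
Population now: 0–14=1322, 15–29=3560, 30–44=3707, 45–59=9594, 60–74=11350, 75+=20320
Period 3:
Births: 3560 × 0.346 = 1232
15–29: 1322 × 0.98 = 1296
30–44: 3560 × 0.97 = 3453
45–59: 3707 × 0.942 = 3492
60–74: 9594 × 0.934 = 8961
75+: 11350 × 0.974 + 20320 × 0.428 = 11055 + 8697 = 19752
Population now: 0–14=1232, 15–29=1296, 30–44=3453, 45–59=3492, 60–74=8961, 75+=19752
Scenario A total after 3 periods: 38186
Scenario B projection —
Period 1:
Births: 10500 × 0.296 = 3108
15–29: 3900 × 0.98 = 3822
30–44: 10500 × 0.97 = 10185
45–59: 12900 × 0.942 = 12152
60–74: 17000 × 0.934 = 15878
75+: 5100 × 0.974 + 14900 × 0.428 = 4967 + 6377 = 11344
Population now: 0–14=3108, 15–29=3822, 30–44=10185, 45–59=12152, 60–74=15878, 75+=11344
Period 2:
Births: 3822 × 0.296 = 1131
15–29: 3108 × 0.98 = 3046
30–44: 3822 × 0.97 = 3707
45–59: 10185 × 0.942 = 9594
60–74: 12152 × 0.934 = 11350
75+: 15878 × 0.974 + 11344 × 0.428 = 15465 + 4855 = 20320
Population now: 0–14=1131, 15–29=3046, 30–44=3707, 45–59=9594, 60–74=11350, 75+=20320
Period 3:
Births: 3046 × 0.296 = 902
15–29: 1131 × 0.98 = 1108
30–44: 3046 × 0.97 = 2955
45–59: 3707 × 0.942 = 3492
60–74: 9594 × 0.934 = 8961
75+: 11350 × 0.974 + 20320 × 0.428 = 11055 + 8697 = 19752
Population now: 0–14=902, 15–29=1108, 30–44=2955, 45–59=3492, 60–74=8961, 75+=19752
Scenario B total after 3 periods: 37170
Difference B − A = 37170 − 38186 = -1016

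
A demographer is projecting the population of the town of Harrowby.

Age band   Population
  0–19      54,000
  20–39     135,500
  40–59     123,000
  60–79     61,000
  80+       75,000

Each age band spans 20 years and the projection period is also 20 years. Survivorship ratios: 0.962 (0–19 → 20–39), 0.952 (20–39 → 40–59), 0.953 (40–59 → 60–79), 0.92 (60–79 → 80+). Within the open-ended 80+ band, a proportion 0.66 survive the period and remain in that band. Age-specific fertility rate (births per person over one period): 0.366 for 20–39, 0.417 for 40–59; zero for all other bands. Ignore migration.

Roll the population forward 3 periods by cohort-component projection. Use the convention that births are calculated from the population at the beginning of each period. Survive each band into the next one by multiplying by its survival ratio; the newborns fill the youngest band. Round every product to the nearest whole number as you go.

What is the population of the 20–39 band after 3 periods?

70037

Numbering the bands 1..5 from youngest to oldest:
[period 1]
Births: 135500 * 0.366 = 49593, 123000 * 0.417 = 51291 → 100884
Band 2: 54000 * 0.962 = 51948
Band 3: 135500 * 0.952 = 128996
Band 4: 123000 * 0.953 = 117219
Band 5: 61000 * 0.92 + 75000 * 0.66 = 56120 + 49500 = 105620
Population now: 0–19=100884, 20–39=51948, 40–59=128996, 60–79=117219, 80+=105620
[period 2]
Births: 51948 * 0.366 = 19013, 128996 * 0.417 = 53791 → 72804
Band 2: 100884 * 0.962 = 97050
Band 3: 51948 * 0.952 = 49454
Band 4: 128996 * 0.953 = 122933
Band 5: 117219 * 0.92 + 105620 * 0.66 = 107841 + 69709 = 177550
Population now: 0–19=72804, 20–39=97050, 40–59=49454, 60–79=122933, 80+=177550
[period 3]
Births: 97050 * 0.366 = 35520, 49454 * 0.417 = 20622 → 56142
Band 2: 72804 * 0.962 = 70037
Band 3: 97050 * 0.952 = 92392
Band 4: 49454 * 0.953 = 47130
Band 5: 122933 * 0.92 + 177550 * 0.66 = 113098 + 117183 = 230281
Population now: 0–19=56142, 20–39=70037, 40–59=92392, 60–79=47130, 80+=230281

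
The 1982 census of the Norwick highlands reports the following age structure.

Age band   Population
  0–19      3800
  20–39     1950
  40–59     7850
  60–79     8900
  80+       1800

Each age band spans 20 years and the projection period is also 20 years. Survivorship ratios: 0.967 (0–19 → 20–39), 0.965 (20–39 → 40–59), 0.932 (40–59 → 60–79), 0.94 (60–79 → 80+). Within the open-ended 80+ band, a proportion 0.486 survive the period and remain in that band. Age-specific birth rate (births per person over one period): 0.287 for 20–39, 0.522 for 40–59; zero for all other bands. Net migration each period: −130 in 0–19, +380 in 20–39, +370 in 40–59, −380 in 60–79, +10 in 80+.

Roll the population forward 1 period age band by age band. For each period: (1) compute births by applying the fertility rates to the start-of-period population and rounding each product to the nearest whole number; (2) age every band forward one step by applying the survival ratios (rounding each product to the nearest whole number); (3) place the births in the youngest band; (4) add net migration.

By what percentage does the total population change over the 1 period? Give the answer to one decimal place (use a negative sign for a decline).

After projecting period 1:
Births: 1950 × 0.287 = 560  |  7850 × 0.522 = 4098 — total 4658
20–39: 3800 × 0.967 = 3675
40–59: 1950 × 0.965 = 1882
60–79: 7850 × 0.932 = 7316
80+: 8900 × 0.94 + 1800 × 0.486 = 8366 + 875 = 9241
Net migration: 0–19 − 130 → 4528; 20–39 + 380 → 4055; 40–59 + 370 → 2252; 60–79 − 380 → 6936; 80+ + 10 → 9251
Giving 4528 / 4055 / 2252 / 6936 / 9251.
Total: 24300 → 27022; change = 2722; percentage change = 11.2%

11.2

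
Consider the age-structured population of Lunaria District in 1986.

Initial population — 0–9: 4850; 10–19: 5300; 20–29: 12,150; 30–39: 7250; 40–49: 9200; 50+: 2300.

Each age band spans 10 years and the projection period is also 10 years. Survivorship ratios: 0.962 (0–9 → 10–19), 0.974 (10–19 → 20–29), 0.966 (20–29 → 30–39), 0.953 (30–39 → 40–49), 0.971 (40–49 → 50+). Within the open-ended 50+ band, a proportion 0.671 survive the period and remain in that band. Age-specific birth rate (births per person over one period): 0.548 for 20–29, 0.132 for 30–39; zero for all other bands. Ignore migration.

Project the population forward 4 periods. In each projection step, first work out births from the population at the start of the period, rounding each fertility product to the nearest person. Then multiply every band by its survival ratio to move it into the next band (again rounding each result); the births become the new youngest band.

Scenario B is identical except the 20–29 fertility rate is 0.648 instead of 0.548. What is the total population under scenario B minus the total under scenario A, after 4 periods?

3470

Let group 1 be 0–9 through group 6 = 50+.
Period 1.
Births: 12150 * 0.548 = 6658 ; 7250 * 0.132 = 957 → total 7615
Group 2: 4850 * 0.962 = 4666
Group 3: 5300 * 0.974 = 5162
Group 4: 12150 * 0.966 = 11737
Group 5: 7250 * 0.953 = 6909
Group 6: 9200 * 0.971 + 2300 * 0.671 = 8933 + 1543 = 10476
Population now: 0–9=7615, 10–19=4666, 20–29=5162, 30–39=11737, 40–49=6909, 50+=10476
Period 2.
Births: 5162 * 0.548 = 2829 ; 11737 * 0.132 = 1549 → total 4378
Group 2: 7615 * 0.962 = 7326
Group 3: 4666 * 0.974 = 4545
Group 4: 5162 * 0.966 = 4986
Group 5: 11737 * 0.953 = 11185
Group 6: 6909 * 0.971 + 10476 * 0.671 = 6709 + 7029 = 13738
Population now: 0–9=4378, 10–19=7326, 20–29=4545, 30–39=4986, 40–49=11185, 50+=13738
Period 3.
Births: 4545 * 0.548 = 2491 ; 4986 * 0.132 = 658 → total 3149
Group 2: 4378 * 0.962 = 4212
Group 3: 7326 * 0.974 = 7136
Group 4: 4545 * 0.966 = 4390
Group 5: 4986 * 0.953 = 4752
Group 6: 11185 * 0.971 + 13738 * 0.671 = 10861 + 9218 = 20079
Population now: 0–9=3149, 10–19=4212, 20–29=7136, 30–39=4390, 40–49=4752, 50+=20079
Period 4.
Births: 7136 * 0.548 = 3911 ; 4390 * 0.132 = 579 → total 4490
Group 2: 3149 * 0.962 = 3029
Group 3: 4212 * 0.974 = 4102
Group 4: 7136 * 0.966 = 6893
Group 5: 4390 * 0.953 = 4184
Group 6: 4752 * 0.971 + 20079 * 0.671 = 4614 + 13473 = 18087
Population now: 0–9=4490, 10–19=3029, 20–29=4102, 30–39=6893, 40–49=4184, 50+=18087
Scenario A total after 4 periods: 40785
Scenario B projection —
Period 1.
Births: 12150 * 0.648 = 7873 ; 7250 * 0.132 = 957 → total 8830
Group 2: 4850 * 0.962 = 4666
Group 3: 5300 * 0.974 = 5162
Group 4: 12150 * 0.966 = 11737
Group 5: 7250 * 0.953 = 6909
Group 6: 9200 * 0.971 + 2300 * 0.671 = 8933 + 1543 = 10476
Population now: 0–9=8830, 10–19=4666, 20–29=5162, 30–39=11737, 40–49=6909, 50+=10476
Period 2.
Births: 5162 * 0.648 = 3345 ; 11737 * 0.132 = 1549 → total 4894
Group 2: 8830 * 0.962 = 8494
Group 3: 4666 * 0.974 = 4545
Group 4: 5162 * 0.966 = 4986
Group 5: 11737 * 0.953 = 11185
Group 6: 6909 * 0.971 + 10476 * 0.671 = 6709 + 7029 = 13738
Population now: 0–9=4894, 10–19=8494, 20–29=4545, 30–39=4986, 40–49=11185, 50+=13738
Period 3.
Births: 4545 * 0.648 = 2945 ; 4986 * 0.132 = 658 → total 3603
Group 2: 4894 * 0.962 = 4708
Group 3: 8494 * 0.974 = 8273
Group 4: 4545 * 0.966 = 4390
Group 5: 4986 * 0.953 = 4752
Group 6: 11185 * 0.971 + 13738 * 0.671 = 10861 + 9218 = 20079
Population now: 0–9=3603, 10–19=4708, 20–29=8273, 30–39=4390, 40–49=4752, 50+=20079
Period 4.
Births: 8273 * 0.648 = 5361 ; 4390 * 0.132 = 579 → total 5940
Group 2: 3603 * 0.962 = 3466
Group 3: 4708 * 0.974 = 4586
Group 4: 8273 * 0.966 = 7992
Group 5: 4390 * 0.953 = 4184
Group 6: 4752 * 0.971 + 20079 * 0.671 = 4614 + 13473 = 18087
Population now: 0–9=5940, 10–19=3466, 20–29=4586, 30–39=7992, 40–49=4184, 50+=18087
Scenario B total after 4 periods: 44255
Difference B − A = 44255 − 40785 = 3470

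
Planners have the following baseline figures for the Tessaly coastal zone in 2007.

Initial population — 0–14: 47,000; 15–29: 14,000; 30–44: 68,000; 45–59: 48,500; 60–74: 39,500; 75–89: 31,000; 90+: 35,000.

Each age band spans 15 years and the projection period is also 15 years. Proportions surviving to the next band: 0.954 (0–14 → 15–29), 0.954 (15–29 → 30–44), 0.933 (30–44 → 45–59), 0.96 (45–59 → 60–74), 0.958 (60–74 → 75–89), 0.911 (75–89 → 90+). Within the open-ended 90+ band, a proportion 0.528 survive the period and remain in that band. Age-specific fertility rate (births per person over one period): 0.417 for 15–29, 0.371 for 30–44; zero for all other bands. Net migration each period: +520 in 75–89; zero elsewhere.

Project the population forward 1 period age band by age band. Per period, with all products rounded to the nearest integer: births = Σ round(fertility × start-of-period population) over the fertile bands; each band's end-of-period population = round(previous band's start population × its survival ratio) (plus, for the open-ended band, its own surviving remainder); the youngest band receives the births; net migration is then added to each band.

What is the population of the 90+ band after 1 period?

Numbering the bands 1..7 from youngest to oldest:
After projecting period 1:
Births: 14000 × 0.417 = 5838  |  68000 × 0.371 = 25228 → 31066
Band 2: 47000 × 0.954 = 44838
Band 3: 14000 × 0.954 = 13356
Band 4: 68000 × 0.933 = 63444
Band 5: 48500 × 0.96 = 46560
Band 6: 39500 × 0.958 = 37841
Band 7: 31000 × 0.911 + 35000 × 0.528 = 28241 + 18480 = 46721
Net migration: Band 6 + 520 → 38361
→ [31066, 44838, 13356, 63444, 46560, 38361, 46721]

46721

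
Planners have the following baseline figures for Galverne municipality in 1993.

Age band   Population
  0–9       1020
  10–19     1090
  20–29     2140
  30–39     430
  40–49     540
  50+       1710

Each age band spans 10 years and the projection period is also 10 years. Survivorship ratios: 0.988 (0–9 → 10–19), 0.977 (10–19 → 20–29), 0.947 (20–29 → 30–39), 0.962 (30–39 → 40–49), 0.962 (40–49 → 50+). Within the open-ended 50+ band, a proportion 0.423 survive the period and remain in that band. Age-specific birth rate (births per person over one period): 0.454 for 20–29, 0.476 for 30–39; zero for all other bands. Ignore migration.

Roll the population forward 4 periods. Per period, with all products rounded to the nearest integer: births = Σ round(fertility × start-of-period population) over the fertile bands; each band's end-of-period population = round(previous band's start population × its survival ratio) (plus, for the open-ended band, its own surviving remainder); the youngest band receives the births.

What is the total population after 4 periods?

Let group 1 be 0–9 through group 6 = 50+.
Period 1.
Births: 2140 × 0.454 = 972 ; 430 × 0.476 = 205 → 1177
Group 2: 1020 × 0.988 = 1008
Group 3: 1090 × 0.977 = 1065
Group 4: 2140 × 0.947 = 2027
Group 5: 430 × 0.962 = 414
Group 6: 540 × 0.962 + 1710 × 0.423 = 519 + 723 = 1242
Giving 1177 / 1008 / 1065 / 2027 / 414 / 1242.
Period 2.
Births: 1065 × 0.454 = 484 ; 2027 × 0.476 = 965 → 1449
Group 2: 1177 × 0.988 = 1163
Group 3: 1008 × 0.977 = 985
Group 4: 1065 × 0.947 = 1009
Group 5: 2027 × 0.962 = 1950
Group 6: 414 × 0.962 + 1242 × 0.423 = 398 + 525 = 923
Giving 1449 / 1163 / 985 / 1009 / 1950 / 923.
Period 3.
Births: 985 × 0.454 = 447 ; 1009 × 0.476 = 480 → 927
Group 2: 1449 × 0.988 = 1432
Group 3: 1163 × 0.977 = 1136
Group 4: 985 × 0.947 = 933
Group 5: 1009 × 0.962 = 971
Group 6: 1950 × 0.962 + 923 × 0.423 = 1876 + 390 = 2266
Giving 927 / 1432 / 1136 / 933 / 971 / 2266.
Period 4.
Births: 1136 × 0.454 = 516 ; 933 × 0.476 = 444 → 960
Group 2: 927 × 0.988 = 916
Group 3: 1432 × 0.977 = 1399
Group 4: 1136 × 0.947 = 1076
Group 5: 933 × 0.962 = 898
Group 6: 971 × 0.962 + 2266 × 0.423 = 934 + 959 = 1893
Giving 960 / 916 / 1399 / 1076 / 898 / 1893.
Total after period 4: 960 + 916 + 1399 + 1076 + 898 + 1893 = 7142

7142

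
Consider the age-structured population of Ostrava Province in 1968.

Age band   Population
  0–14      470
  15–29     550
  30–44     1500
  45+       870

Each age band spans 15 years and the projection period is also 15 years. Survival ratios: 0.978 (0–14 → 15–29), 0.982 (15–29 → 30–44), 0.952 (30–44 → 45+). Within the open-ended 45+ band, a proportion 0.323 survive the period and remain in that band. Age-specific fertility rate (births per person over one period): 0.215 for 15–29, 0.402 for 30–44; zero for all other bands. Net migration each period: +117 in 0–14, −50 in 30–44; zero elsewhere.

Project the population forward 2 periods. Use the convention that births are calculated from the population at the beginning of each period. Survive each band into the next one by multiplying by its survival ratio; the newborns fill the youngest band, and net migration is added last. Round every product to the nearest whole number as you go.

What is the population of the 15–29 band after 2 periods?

Period 1:
Births: 550 × 0.215 = 118 ; 1500 × 0.402 = 603 → total 721
15–29: 470 × 0.978 = 460
30–44: 550 × 0.982 = 540
45+: 1500 × 0.952 + 870 × 0.323 = 1428 + 281 = 1709
Net migration: 0–14 + 117 → 838; 30–44 − 50 → 490
Giving 838 / 460 / 490 / 1709.
Period 2:
Births: 460 × 0.215 = 99 ; 490 × 0.402 = 197 → total 296
15–29: 838 × 0.978 = 820
30–44: 460 × 0.982 = 452
45+: 490 × 0.952 + 1709 × 0.323 = 466 + 552 = 1018
Net migration: 0–14 + 117 → 413; 30–44 − 50 → 402
Giving 413 / 820 / 402 / 1018.

820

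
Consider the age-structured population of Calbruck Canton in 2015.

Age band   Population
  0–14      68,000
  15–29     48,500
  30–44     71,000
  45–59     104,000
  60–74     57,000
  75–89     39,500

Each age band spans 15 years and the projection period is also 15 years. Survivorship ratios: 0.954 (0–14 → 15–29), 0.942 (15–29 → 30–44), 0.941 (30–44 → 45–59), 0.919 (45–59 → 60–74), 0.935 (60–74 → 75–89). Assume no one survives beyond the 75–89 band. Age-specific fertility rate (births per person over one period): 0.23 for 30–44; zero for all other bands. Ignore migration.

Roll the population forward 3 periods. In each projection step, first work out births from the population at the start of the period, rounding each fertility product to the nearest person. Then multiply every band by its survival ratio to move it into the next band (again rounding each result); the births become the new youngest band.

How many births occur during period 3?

14055

Let group 1 be 0–14 through group 6 = 75–89.
[period 1]
Births: 71000 × 0.23 = 16330
Group 2: 68000 × 0.954 = 64872
Group 3: 48500 × 0.942 = 45687
Group 4: 71000 × 0.941 = 66811
Group 5: 104000 × 0.919 = 95576
Group 6: 57000 × 0.935 = 53295
Population now: 0–14=16330, 15–29=64872, 30–44=45687, 45–59=66811, 60–74=95576, 75–89=53295
[period 2]
Births: 45687 × 0.23 = 10508
Group 2: 16330 × 0.954 = 15579
Group 3: 64872 × 0.942 = 61109
Group 4: 45687 × 0.941 = 42991
Group 5: 66811 × 0.919 = 61399
Group 6: 95576 × 0.935 = 89364
Population now: 0–14=10508, 15–29=15579, 30–44=61109, 45–59=42991, 60–74=61399, 75–89=89364
[period 3]
Births: 61109 × 0.23 = 14055
Group 2: 10508 × 0.954 = 10025
Group 3: 15579 × 0.942 = 14675
Group 4: 61109 × 0.941 = 57504
Group 5: 42991 × 0.919 = 39509
Group 6: 61399 × 0.935 = 57408
Population now: 0–14=14055, 15–29=10025, 30–44=14675, 45–59=57504, 60–74=39509, 75–89=57408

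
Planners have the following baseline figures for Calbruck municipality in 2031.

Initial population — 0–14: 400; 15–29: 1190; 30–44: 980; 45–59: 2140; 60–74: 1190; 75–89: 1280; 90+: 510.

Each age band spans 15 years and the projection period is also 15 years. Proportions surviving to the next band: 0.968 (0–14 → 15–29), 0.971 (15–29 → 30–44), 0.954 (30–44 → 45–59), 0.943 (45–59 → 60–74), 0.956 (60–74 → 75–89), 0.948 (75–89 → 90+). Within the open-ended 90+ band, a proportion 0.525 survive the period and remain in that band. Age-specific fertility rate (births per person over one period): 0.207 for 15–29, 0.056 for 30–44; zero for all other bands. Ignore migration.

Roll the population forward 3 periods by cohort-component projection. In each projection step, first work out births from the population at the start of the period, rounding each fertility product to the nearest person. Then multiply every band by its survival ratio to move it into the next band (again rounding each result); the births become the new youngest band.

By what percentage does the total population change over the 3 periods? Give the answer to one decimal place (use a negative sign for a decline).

-27.8

Numbering the groups 1..7 from youngest to oldest:
Period 1:
Births: 1190 × 0.207 = 246 ; 980 × 0.056 = 55 ⇒ total 301
Group 2: 400 × 0.968 = 387
Group 3: 1190 × 0.971 = 1155
Group 4: 980 × 0.954 = 935
Group 5: 2140 × 0.943 = 2018
Group 6: 1190 × 0.956 = 1138
Group 7: 1280 × 0.948 + 510 × 0.525 = 1213 + 268 = 1481
Population now: 0–14=301, 15–29=387, 30–44=1155, 45–59=935, 60–74=2018, 75–89=1138, 90+=1481
Period 2:
Births: 387 × 0.207 = 80 ; 1155 × 0.056 = 65 ⇒ total 145
Group 2: 301 × 0.968 = 291
Group 3: 387 × 0.971 = 376
Group 4: 1155 × 0.954 = 1102
Group 5: 935 × 0.943 = 882
Group 6: 2018 × 0.956 = 1929
Group 7: 1138 × 0.948 + 1481 × 0.525 = 1079 + 778 = 1857
Population now: 0–14=145, 15–29=291, 30–44=376, 45–59=1102, 60–74=882, 75–89=1929, 90+=1857
Period 3:
Births: 291 × 0.207 = 60 ; 376 × 0.056 = 21 ⇒ total 81
Group 2: 145 × 0.968 = 140
Group 3: 291 × 0.971 = 283
Group 4: 376 × 0.954 = 359
Group 5: 1102 × 0.943 = 1039
Group 6: 882 × 0.956 = 843
Group 7: 1929 × 0.948 + 1857 × 0.525 = 1829 + 975 = 2804
Population now: 0–14=81, 15–29=140, 30–44=283, 45–59=359, 60–74=1039, 75–89=843, 90+=2804
Total: 7690 → 5549; change = -2141; percentage change = -27.8%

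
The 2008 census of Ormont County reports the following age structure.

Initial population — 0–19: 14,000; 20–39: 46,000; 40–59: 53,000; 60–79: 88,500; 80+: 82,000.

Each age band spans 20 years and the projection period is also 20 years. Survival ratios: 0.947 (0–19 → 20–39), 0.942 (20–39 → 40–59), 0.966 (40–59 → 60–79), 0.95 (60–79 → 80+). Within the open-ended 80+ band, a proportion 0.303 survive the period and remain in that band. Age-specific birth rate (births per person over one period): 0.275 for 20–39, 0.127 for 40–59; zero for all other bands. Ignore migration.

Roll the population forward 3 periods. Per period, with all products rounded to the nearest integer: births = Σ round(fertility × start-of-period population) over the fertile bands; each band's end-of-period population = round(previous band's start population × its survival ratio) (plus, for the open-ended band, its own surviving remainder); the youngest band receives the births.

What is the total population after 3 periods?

Numbering the bands 1..5 from youngest to oldest:
Period 1:
Births: 46000 × 0.275 = 12650, 53000 × 0.127 = 6731 → total 19381
Band 2: 14000 × 0.947 = 13258
Band 3: 46000 × 0.942 = 43332
Band 4: 53000 × 0.966 = 51198
Band 5: 88500 × 0.95 + 82000 × 0.303 = 84075 + 24846 = 108921
Population now: 0–19=19381, 20–39=13258, 40–59=43332, 60–79=51198, 80+=108921
Period 2:
Births: 13258 × 0.275 = 3646, 43332 × 0.127 = 5503 → total 9149
Band 2: 19381 × 0.947 = 18354
Band 3: 13258 × 0.942 = 12489
Band 4: 43332 × 0.966 = 41859
Band 5: 51198 × 0.95 + 108921 × 0.303 = 48638 + 33003 = 81641
Population now: 0–19=9149, 20–39=18354, 40–59=12489, 60–79=41859, 80+=81641
Period 3:
Births: 18354 × 0.275 = 5047, 12489 × 0.127 = 1586 → total 6633
Band 2: 9149 × 0.947 = 8664
Band 3: 18354 × 0.942 = 17289
Band 4: 12489 × 0.966 = 12064
Band 5: 41859 × 0.95 + 81641 × 0.303 = 39766 + 24737 = 64503
Population now: 0–19=6633, 20–39=8664, 40–59=17289, 60–79=12064, 80+=64503
Total after period 3: 6633 + 8664 + 17289 + 12064 + 64503 = 109153

109153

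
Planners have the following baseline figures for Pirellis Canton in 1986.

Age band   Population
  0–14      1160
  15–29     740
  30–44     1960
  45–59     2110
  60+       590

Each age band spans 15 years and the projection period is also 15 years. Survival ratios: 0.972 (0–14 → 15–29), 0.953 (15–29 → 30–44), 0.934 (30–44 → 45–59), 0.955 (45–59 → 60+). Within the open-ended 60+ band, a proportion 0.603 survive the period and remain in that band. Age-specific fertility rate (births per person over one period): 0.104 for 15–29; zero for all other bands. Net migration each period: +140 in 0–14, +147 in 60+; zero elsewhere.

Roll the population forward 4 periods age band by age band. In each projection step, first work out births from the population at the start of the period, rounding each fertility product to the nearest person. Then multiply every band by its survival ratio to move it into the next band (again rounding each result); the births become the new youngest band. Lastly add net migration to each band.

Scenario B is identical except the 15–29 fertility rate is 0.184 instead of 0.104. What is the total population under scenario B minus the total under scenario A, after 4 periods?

197

Period 1.
Births: 740 × 0.104 = 77
15–29: 1160 × 0.972 = 1128
30–44: 740 × 0.953 = 705
45–59: 1960 × 0.934 = 1831
60+: 2110 × 0.955 + 590 × 0.603 = 2015 + 356 = 2371
Net migration: 0–14 + 140 → 217; 60+ + 147 → 2518
Giving 217 / 1128 / 705 / 1831 / 2518.
Period 2.
Births: 1128 × 0.104 = 117
15–29: 217 × 0.972 = 211
30–44: 1128 × 0.953 = 1075
45–59: 705 × 0.934 = 658
60+: 1831 × 0.955 + 2518 × 0.603 = 1749 + 1518 = 3267
Net migration: 0–14 + 140 → 257; 60+ + 147 → 3414
Giving 257 / 211 / 1075 / 658 / 3414.
Period 3.
Births: 211 × 0.104 = 22
15–29: 257 × 0.972 = 250
30–44: 211 × 0.953 = 201
45–59: 1075 × 0.934 = 1004
60+: 658 × 0.955 + 3414 × 0.603 = 628 + 2059 = 2687
Net migration: 0–14 + 140 → 162; 60+ + 147 → 2834
Giving 162 / 250 / 201 / 1004 / 2834.
Period 4.
Births: 250 × 0.104 = 26
15–29: 162 × 0.972 = 157
30–44: 250 × 0.953 = 238
45–59: 201 × 0.934 = 188
60+: 1004 × 0.955 + 2834 × 0.603 = 959 + 1709 = 2668
Net migration: 0–14 + 140 → 166; 60+ + 147 → 2815
Giving 166 / 157 / 238 / 188 / 2815.
Scenario A total after 4 periods: 3564
Scenario B projection —
Period 1.
Births: 740 × 0.184 = 136
15–29: 1160 × 0.972 = 1128
30–44: 740 × 0.953 = 705
45–59: 1960 × 0.934 = 1831
60+: 2110 × 0.955 + 590 × 0.603 = 2015 + 356 = 2371
Net migration: 0–14 + 140 → 276; 60+ + 147 → 2518
Giving 276 / 1128 / 705 / 1831 / 2518.
Period 2.
Births: 1128 × 0.184 = 208
15–29: 276 × 0.972 = 268
30–44: 1128 × 0.953 = 1075
45–59: 705 × 0.934 = 658
60+: 1831 × 0.955 + 2518 × 0.603 = 1749 + 1518 = 3267
Net migration: 0–14 + 140 → 348; 60+ + 147 → 3414
Giving 348 / 268 / 1075 / 658 / 3414.
Period 3.
Births: 268 × 0.184 = 49
15–29: 348 × 0.972 = 338
30–44: 268 × 0.953 = 255
45–59: 1075 × 0.934 = 1004
60+: 658 × 0.955 + 3414 × 0.603 = 628 + 2059 = 2687
Net migration: 0–14 + 140 → 189; 60+ + 147 → 2834
Giving 189 / 338 / 255 / 1004 / 2834.
Period 4.
Births: 338 × 0.184 = 62
15–29: 189 × 0.972 = 184
30–44: 338 × 0.953 = 322
45–59: 255 × 0.934 = 238
60+: 1004 × 0.955 + 2834 × 0.603 = 959 + 1709 = 2668
Net migration: 0–14 + 140 → 202; 60+ + 147 → 2815
Giving 202 / 184 / 322 / 238 / 2815.
Scenario B total after 4 periods: 3761
Difference B − A = 3761 − 3564 = 197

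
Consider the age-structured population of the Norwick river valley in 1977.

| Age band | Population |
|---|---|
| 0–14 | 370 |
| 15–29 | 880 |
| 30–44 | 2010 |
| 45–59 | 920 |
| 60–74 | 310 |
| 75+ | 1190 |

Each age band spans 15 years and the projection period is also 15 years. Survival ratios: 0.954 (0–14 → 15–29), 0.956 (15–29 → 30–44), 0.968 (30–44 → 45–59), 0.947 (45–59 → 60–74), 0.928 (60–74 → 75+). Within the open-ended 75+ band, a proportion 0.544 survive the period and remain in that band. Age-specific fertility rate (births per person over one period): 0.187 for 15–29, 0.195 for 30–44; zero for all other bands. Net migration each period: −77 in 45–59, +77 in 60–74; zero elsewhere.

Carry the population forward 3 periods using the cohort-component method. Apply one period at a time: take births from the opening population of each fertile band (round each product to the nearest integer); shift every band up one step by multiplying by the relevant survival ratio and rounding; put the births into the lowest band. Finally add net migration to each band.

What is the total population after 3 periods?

4386

Let group 1 be 0–14 through group 6 = 75+.
— Period 1 —
Births: 880 × 0.187 = 165, 2010 × 0.195 = 392 → total 557
Group 2: 370 × 0.954 = 353
Group 3: 880 × 0.956 = 841
Group 4: 2010 × 0.968 = 1946
Group 5: 920 × 0.947 = 871
Group 6: 310 × 0.928 + 1190 × 0.544 = 288 + 647 = 935
Net migration: Group 4 − 77 → 1869; Group 5 + 77 → 948
Giving 557 / 353 / 841 / 1869 / 948 / 935.
— Period 2 —
Births: 353 × 0.187 = 66, 841 × 0.195 = 164 → total 230
Group 2: 557 × 0.954 = 531
Group 3: 353 × 0.956 = 337
Group 4: 841 × 0.968 = 814
Group 5: 1869 × 0.947 = 1770
Group 6: 948 × 0.928 + 935 × 0.544 = 880 + 509 = 1389
Net migration: Group 4 − 77 → 737; Group 5 + 77 → 1847
Giving 230 / 531 / 337 / 737 / 1847 / 1389.
— Period 3 —
Births: 531 × 0.187 = 99, 337 × 0.195 = 66 → total 165
Group 2: 230 × 0.954 = 219
Group 3: 531 × 0.956 = 508
Group 4: 337 × 0.968 = 326
Group 5: 737 × 0.947 = 698
Group 6: 1847 × 0.928 + 1389 × 0.544 = 1714 + 756 = 2470
Net migration: Group 4 − 77 → 249; Group 5 + 77 → 775
Giving 165 / 219 / 508 / 249 / 775 / 2470.
Total after period 3: 165 + 219 + 508 + 249 + 775 + 2470 = 4386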